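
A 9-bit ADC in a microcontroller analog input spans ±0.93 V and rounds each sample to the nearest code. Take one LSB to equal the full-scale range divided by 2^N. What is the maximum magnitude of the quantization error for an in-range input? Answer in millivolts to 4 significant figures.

Span: 0.93 V − (-0.93 V) = 1.86 V.
Step size = 1.86/512 V = 3.63281 mV.
Worst-case error for round-to-nearest is half an LSB: 1.816 mV.

1.816 mV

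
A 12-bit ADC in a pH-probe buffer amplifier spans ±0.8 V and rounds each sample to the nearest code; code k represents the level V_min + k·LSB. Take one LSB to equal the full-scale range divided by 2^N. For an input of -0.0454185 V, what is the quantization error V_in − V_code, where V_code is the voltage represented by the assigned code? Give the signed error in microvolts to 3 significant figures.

−106 µV

Span: 0.8 V − (-0.8 V) = 1.6 V. LSB = 1.6 V / 2^12 ≈ 390.6 µV.
(V_in − V_min)/LSB = (-0.0454185 − (-0.8)) × 4096/1.6 = 1931.7286 → nearest code k = 1932.
Reconstructed level: -0.8 + 1932 × 1.6/4096 V = -0.04531250000 V.
e = -0.0454185 − (-0.04531250000) = −106 µV.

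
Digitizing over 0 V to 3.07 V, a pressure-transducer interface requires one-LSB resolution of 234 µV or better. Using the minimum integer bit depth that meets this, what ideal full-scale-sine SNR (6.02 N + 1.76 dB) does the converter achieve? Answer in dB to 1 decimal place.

86.0 dB

Range is 3.07 V.
Need 2^N ≥ 3.07 V / 234 µV = 13120 → N_min = 14.
SNR = 6.02 × 14 + 1.76 = 86.04 dB.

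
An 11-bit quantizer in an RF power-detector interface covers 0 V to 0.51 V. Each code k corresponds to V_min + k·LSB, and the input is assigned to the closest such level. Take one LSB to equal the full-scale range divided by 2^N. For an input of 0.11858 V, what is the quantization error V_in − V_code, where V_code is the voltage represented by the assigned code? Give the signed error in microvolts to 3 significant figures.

Full-scale range = 0.51 V. LSB = 0.51 V / 2^11 ≈ 249.0 µV.
Position in LSBs: (0.11858 − (0)) × 2048/0.51 = 476.1801; rounding gives k = 476.
Reconstructed level: 0 + 476 × 0.51/2048 V = 0.1185351563 V.
Error = V_in − V_code = 0.11858 − (0.1185351563) = +44.8 µV.

+44.8 µV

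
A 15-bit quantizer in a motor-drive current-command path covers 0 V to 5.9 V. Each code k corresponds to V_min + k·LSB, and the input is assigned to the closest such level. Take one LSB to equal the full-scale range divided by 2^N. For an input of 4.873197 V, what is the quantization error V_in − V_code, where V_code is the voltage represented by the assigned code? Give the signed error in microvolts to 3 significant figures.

Range is 5.9 V. LSB = 5.9 V / 2^15 ≈ 180.1 µV.
Position in LSBs: (4.873197 − (0)) × 32768/5.9 = 27065.2406; rounding gives k = 27065.
V_code = V_min + k × range/2^15 = 0 + 27065 × 5.9/32768 = 4.8731536865 V.
V_in − V_code = 4.873197 − (4.8731536865) = +43.3 µV.

+43.3 µV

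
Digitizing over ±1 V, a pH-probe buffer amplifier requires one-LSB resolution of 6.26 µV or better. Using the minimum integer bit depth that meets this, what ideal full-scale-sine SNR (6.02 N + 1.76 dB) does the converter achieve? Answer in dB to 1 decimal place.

116.1 dB

Full-scale range = 1 V − (-1 V) = 2 V.
Need 2^N ≥ 2 V / 6.26 µV = 319500 → N_min = 19.
SNR = 6.02 × 19 + 1.76 = 116.14 dB.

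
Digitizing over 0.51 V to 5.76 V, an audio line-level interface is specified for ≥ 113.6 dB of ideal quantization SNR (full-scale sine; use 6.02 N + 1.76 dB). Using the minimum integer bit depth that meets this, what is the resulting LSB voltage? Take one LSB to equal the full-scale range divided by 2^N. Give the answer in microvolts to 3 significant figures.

10.0 µV

Full-scale range = 5.76 V − (0.51 V) = 5.25 V.
6.02 N + 1.76 ≥ 113.6 gives N ≥ 18.578, so the minimum integer is 19.
LSB = 5.25 V / 2^19 = 10.0 µV.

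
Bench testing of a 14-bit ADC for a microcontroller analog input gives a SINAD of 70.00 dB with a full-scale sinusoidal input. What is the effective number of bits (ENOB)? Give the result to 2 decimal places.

(70.00 − 1.76) / 6.02 = 68.24/6.02 = 11.3355 effective bits.

11.34 bits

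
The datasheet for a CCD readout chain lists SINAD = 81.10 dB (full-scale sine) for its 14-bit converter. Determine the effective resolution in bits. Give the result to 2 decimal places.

13.18 bits

ENOB = (81.10 − 1.76)/6.02 = 13.1794 bits.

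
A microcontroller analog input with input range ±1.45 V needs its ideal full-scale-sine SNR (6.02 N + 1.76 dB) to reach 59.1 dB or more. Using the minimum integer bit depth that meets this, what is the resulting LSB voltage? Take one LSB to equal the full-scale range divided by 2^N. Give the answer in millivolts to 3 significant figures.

Span: 1.45 V − (-1.45 V) = 2.9 V.
Required N = ⌈(59.1 − 1.76)/6.02⌉ = ⌈9.525⌉ = 10.
Step size = 2.9/1024 V = 2.83 mV.

2.83 mV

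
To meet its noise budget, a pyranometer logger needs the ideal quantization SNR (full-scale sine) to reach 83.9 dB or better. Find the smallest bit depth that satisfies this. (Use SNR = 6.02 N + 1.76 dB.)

Solving 6.02 N ≥ 83.9 − 1.76: N ≥ 13.645. Round up → N = 14.

14 bits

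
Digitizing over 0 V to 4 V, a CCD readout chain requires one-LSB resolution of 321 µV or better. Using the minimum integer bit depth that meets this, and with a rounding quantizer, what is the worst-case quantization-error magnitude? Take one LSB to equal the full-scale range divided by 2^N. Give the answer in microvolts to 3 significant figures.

122 µV

Span = 4 V.
Required number of levels: 4/321 µV = 12461; smallest N with 2^N ≥ that is 14.
LSB = 4 V / 2^14 = 244.14 µV.
|e|_max = LSB/2 = 122 µV.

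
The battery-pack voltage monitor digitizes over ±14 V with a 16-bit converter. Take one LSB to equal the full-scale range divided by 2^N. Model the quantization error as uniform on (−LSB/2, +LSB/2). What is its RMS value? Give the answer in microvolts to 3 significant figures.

Span: 14 V − (-14 V) = 28 V.
LSB = 28 V ÷ 2^16 = 28/65536 V = 427.25 µV.
σ_q = LSB/√12 = 427.25 µV/3.4641 = 123 µV.

123 µV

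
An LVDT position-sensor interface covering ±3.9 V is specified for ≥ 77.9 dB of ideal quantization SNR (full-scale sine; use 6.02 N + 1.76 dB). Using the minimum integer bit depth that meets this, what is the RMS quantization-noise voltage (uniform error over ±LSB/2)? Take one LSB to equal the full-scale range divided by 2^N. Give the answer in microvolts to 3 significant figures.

Span: 3.9 V − (-3.9 V) = 7.8 V.
Required N = ⌈(77.9 − 1.76)/6.02⌉ = ⌈12.648⌉ = 13.
LSB = 7.8 V / 2^13 = 0.95215 mV.
V_rms = LSB/√12 = 275 µV.

275 µV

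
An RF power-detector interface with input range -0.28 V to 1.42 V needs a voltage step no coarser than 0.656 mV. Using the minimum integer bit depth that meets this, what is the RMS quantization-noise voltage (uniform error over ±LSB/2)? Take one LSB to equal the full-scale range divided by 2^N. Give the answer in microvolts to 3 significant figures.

120 µV

Span: 1.42 V − (-0.28 V) = 1.7 V.
1.7 V / 0.656 mV = 2591. Since 2^11 = 2048 and 2^12 = 4096, N = 12.
One LSB is 1.7 V / 4096 = 415.04 µV.
V_rms = LSB/√12 = 120 µV.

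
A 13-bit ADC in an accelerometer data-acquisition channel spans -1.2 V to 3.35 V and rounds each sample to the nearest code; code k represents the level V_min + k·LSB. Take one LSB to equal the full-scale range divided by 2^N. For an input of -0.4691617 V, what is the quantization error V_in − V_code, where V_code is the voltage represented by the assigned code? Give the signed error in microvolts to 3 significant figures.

Full-scale range = 3.35 V − (-1.2 V) = 4.55 V. LSB = 4.55 V / 2^13 ≈ 0.5554 mV.
(V_in − V_min)/LSB = (-0.4691617 − (-1.2)) × 8192/4.55 = 1315.8302 → nearest code k = 1316.
V_code = -1.2 + (1316/8192) × 4.55 = -0.4690673828 V.
e = -0.4691617 − (-0.4690673828) = −94.3 µV.

−94.3 µV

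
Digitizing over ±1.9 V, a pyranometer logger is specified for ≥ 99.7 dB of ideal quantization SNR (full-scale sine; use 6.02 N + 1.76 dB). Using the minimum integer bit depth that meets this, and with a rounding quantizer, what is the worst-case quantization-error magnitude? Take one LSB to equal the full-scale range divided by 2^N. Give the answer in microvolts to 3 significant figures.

Full-scale range = 1.9 V − (-1.9 V) = 3.8 V.
Required N = ⌈(99.7 − 1.76)/6.02⌉ = ⌈16.269⌉ = 17.
LSB = 3.8 V ÷ 2^17 = 3.8/131072 V = 28.992 µV.
|e|_max = LSB/2 = 14.5 µV.

14.5 µV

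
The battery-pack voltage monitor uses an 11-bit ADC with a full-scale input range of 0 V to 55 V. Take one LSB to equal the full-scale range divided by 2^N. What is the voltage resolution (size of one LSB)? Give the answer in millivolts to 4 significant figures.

26.86 mV

V_FS = 55 V.
2^11 = 2048 levels.
One LSB is 55 V / 2048 = 26.86 mV.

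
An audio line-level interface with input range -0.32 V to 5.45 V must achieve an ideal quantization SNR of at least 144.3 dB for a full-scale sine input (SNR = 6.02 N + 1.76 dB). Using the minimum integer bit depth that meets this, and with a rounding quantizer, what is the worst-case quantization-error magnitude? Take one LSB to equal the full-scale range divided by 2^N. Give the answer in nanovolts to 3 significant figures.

172 nV

The full-scale span is 5.45 − (-0.32) = 5.77 V.
Required N = ⌈(144.3 − 1.76)/6.02⌉ = ⌈23.678⌉ = 24.
Step size = 5.77/16777216 V = 343.92 nV.
|e|_max = LSB/2 = 172 nV.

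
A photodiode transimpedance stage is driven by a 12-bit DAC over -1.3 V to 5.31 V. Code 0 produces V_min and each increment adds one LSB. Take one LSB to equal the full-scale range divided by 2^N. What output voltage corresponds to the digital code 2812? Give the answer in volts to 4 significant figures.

3.238 V

Span: 5.31 V − (-1.3 V) = 6.61 V. LSB = 6.61 V / 2^12.
V_out = -1.3 + 2812 × (6.61/4096) V
      = -1.3 V + 4.53792 V = 3.23792 V.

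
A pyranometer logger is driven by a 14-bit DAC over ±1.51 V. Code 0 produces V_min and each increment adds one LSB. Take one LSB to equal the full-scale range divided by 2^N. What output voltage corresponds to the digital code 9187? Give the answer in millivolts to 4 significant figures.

183.4 mV

Full-scale range = 1.51 V − (-1.51 V) = 3.02 V. LSB = 3.02 V / 2^14.
V_out = V_min + code × LSB = -1.51 V + 9187 × 3.02 V / 16384
      = -1.51 + 1.69340 = 0.183405 V.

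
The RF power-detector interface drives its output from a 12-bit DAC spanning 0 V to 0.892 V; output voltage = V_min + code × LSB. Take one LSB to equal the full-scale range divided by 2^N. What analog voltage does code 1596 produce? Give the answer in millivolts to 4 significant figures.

347.6 mV

Span = 0.892 V. LSB = 0.892 V / 2^12.
Output = V_min + (1596/4096) × range = 0 + 0.389648 × 0.892 V
      = 0 V + 0.347566 V = 0.347566 V.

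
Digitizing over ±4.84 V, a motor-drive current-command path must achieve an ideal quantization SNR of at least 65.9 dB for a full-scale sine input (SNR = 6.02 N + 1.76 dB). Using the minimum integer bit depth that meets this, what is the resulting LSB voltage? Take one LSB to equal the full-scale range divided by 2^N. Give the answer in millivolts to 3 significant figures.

4.73 mV

Range = 4.84 − (-4.84) = 9.68 V.
N ≥ (65.9 − 1.76)/6.02 = 10.654 → N_min = 11.
LSB = 9.68 V ÷ 2^11 = 9.68/2048 V = 4.73 mV.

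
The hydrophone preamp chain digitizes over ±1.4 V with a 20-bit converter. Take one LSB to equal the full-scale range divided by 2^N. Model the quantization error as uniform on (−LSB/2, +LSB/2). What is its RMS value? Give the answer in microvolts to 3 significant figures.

0.771 µV

Full-scale range = 1.4 V − (-1.4 V) = 2.8 V.
LSB = 2.8 V / 2^20 = 2.6703 µV.
For a uniform distribution on [−LSB/2, +LSB/2], V_rms = LSB/√12 = 2.6703 µV/3.4641 = 0.771 µV.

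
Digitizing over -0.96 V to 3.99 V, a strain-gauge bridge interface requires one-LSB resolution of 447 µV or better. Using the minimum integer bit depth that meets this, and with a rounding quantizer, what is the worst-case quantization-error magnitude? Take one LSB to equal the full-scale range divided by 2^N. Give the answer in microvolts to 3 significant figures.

Span: 3.99 V − (-0.96 V) = 4.95 V.
Need 2^N ≥ 4.95 V / 447 µV = 11070 → N_min = 14.
One LSB is 4.95 V / 16384 = 302.12 µV.
Half an LSB is 151 µV.

151 µV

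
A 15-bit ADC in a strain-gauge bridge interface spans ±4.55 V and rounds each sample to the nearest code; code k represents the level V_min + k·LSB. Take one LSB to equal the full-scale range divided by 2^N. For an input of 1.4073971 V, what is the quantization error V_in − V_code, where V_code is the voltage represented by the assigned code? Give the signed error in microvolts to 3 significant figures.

Span: 4.55 V − (-4.55 V) = 9.1 V. LSB = 9.1 V / 2^15 ≈ 277.7 µV.
Position in LSBs: (1.4073971 − (-4.55)) × 32768/9.1 = 21451.8668; rounding gives k = 21452.
Reconstructed level: -4.55 + 21452 × 9.1/32768 V = 1.4074340820 V.
e = 1.4073971 − (1.4074340820) = −37.0 µV.

−37.0 µV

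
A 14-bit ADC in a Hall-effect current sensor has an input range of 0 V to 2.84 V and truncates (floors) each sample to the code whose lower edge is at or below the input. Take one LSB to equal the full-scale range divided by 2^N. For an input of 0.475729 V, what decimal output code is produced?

2744

Full-scale range = 2.84 V. LSB = 2.84 V / 2^14 ≈ 173.3 µV.
code = ⌊(V_in − V_min)/LSB⌋ = ⌊(V_in − V_min) × 2^14 / range⌋
     = ⌊(0.475729 − (0)) × 16384 / 2.84⌋ = ⌊0.475729 × 16384/2.84⌋
     = ⌊2744.487⌋ = 2744.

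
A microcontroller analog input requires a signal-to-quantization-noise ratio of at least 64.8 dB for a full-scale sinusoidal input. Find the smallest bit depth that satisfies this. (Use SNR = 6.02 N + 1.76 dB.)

11 bits

Required N = ⌈(64.8 − 1.76)/6.02⌉ = ⌈10.472⌉ = 11.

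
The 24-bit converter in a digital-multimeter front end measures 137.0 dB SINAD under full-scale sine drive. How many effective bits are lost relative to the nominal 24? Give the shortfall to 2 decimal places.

1.53 bits

Effective bits = (137.0 − 1.76)/6.02 = 22.4651.
24 − 22.4651 = 1.53 bits below nominal.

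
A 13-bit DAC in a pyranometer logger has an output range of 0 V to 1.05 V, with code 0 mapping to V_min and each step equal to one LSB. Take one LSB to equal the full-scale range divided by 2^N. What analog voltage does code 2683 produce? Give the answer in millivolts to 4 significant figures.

343.9 mV

V_FS = 1.05 V. LSB = 1.05 V / 2^13.
Output = V_min + (2683/8192) × range = 0 + 0.327515 × 1.05 V
      = 0 + 0.343890 = 0.343890 V.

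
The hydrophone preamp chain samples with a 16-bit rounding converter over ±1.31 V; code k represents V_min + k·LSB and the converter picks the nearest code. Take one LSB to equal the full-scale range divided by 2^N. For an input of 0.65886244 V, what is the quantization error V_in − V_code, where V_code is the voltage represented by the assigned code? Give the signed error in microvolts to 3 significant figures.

−15.4 µV

The full-scale span is 1.31 − (-1.31) = 2.62 V. LSB = 2.62 V / 2^16 ≈ 39.98 µV.
(0.65886244 − (-1.31)) / LSB = 1.96886244 × 65536/2.62 = 49248.6141. Nearest integer: k = 49249.
V_code = -1.31 + (49249/65536) × 2.62 = 0.65887786865 V.
Error = V_in − V_code = 0.65886244 − (0.65887786865) = −15.4 µV.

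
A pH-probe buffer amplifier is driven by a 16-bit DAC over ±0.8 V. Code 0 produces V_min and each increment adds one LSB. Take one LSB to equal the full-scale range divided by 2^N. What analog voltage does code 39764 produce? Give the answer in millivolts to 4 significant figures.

Full-scale range = 0.8 V − (-0.8 V) = 1.6 V. LSB = 1.6 V / 2^16.
V_out = -0.8 + 39764 × (1.6/65536) V
      = -0.8 + 0.970801 = 0.170801 V.

170.8 mV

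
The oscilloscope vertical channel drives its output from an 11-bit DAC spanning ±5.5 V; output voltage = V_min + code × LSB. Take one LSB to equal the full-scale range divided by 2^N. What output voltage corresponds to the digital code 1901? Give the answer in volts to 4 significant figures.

Full-scale range = 5.5 V − (-5.5 V) = 11 V. LSB = 11 V / 2^11.
V_out = V_min + code × LSB = -5.5 V + 1901 × 11 V / 2048
      = -5.5 + 10.2104 = 4.71045 V.

4.710 V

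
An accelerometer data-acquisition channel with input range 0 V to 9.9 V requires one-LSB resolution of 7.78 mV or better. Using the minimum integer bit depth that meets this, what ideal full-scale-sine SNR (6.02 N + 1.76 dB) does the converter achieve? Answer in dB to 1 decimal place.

V_FS = 9.9 V.
Levels needed ≥ 9.9/7.78 mV = 1272. 2^11 = 2048 suffices, so N_min = 11.
SNR = 6.02 × 11 + 1.76 = 67.98 dB.

68.0 dB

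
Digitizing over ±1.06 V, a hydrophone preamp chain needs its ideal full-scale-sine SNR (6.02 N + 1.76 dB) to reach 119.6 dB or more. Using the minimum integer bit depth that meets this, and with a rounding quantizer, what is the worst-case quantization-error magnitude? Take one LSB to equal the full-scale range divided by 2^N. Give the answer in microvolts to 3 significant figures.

1.01 µV

The full-scale span is 1.06 − (-1.06) = 2.12 V.
Required N = ⌈(119.6 − 1.76)/6.02⌉ = ⌈19.575⌉ = 20.
One LSB is 2.12 V / 1048576 = 2.0218 µV.
Max error for round-to-nearest is LSB/2 = 1.01 µV.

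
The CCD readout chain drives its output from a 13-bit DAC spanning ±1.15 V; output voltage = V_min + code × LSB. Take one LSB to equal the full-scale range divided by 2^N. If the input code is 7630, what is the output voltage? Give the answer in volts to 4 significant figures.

0.9922 V

Full-scale range = 1.15 V − (-1.15 V) = 2.3 V. LSB = 2.3 V / 2^13.
V_out = V_min + code × LSB = -1.15 V + 7630 × 2.3 V / 8192
      = -1.15 V + 2.14221 V = 0.992212 V.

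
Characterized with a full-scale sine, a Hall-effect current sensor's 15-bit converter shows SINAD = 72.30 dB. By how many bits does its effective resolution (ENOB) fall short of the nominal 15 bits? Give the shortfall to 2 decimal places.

Effective bits = (72.30 − 1.76)/6.02 = 11.7176.
Shortfall = 15 − 11.7176 = 3.2824 bits.

3.28 bits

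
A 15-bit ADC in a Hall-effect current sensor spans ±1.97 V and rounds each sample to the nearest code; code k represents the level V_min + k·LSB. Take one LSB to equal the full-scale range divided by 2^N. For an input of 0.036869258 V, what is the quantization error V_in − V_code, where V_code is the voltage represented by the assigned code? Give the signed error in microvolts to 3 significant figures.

−44.2 µV

Full-scale range = 1.97 V − (-1.97 V) = 3.94 V. LSB = 3.94 V / 2^15 ≈ 120.2 µV.
(0.036869258 − (-1.97)) / LSB = 2.006869258 × 32768/3.94 = 16690.6324. Nearest integer: k = 16691.
V_code = V_min + k × range/2^15 = -1.97 + 16691 × 3.94/32768 = 0.036913452148 V.
e = 0.036869258 − (0.036913452148) = −44.2 µV.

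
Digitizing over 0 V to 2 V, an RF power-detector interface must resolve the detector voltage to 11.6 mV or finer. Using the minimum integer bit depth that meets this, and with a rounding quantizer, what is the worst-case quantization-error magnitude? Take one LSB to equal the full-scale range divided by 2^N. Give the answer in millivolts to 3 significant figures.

3.91 mV

Span = 2 V.
Need 2^N ≥ 2 V / 11.6 mV = 172.4 → N_min = 8.
LSB = 2 V / 2^8 = 7.8125 mV.
|e|_max = LSB/2 = 3.91 mV.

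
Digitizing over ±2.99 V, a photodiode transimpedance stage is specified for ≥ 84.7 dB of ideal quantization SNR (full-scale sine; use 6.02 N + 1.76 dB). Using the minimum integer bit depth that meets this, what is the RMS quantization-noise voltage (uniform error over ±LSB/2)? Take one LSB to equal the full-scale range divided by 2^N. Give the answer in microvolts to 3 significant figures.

Span: 2.99 V − (-2.99 V) = 5.98 V.
6.02 N + 1.76 ≥ 84.7 gives N ≥ 13.777, so the minimum integer is 14.
Step size = 5.98/16384 V = 364.99 µV.
V_rms = LSB/√12 = 105 µV.

105 µV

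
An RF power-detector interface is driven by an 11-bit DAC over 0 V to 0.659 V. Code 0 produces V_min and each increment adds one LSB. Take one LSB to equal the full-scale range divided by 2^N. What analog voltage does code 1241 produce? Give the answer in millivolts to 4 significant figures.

Span = 0.659 V. LSB = 0.659 V / 2^11.
Output = V_min + (1241/2048) × range = 0 + 0.605957 × 0.659 V
      = 0 + 0.399326 = 0.399326 V.

399.3 mV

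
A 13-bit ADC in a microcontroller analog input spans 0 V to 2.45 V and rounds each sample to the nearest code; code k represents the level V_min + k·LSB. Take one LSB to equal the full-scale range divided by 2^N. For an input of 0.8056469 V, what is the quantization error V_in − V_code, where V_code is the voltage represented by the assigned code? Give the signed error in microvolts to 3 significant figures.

−53.8 µV

Range is 2.45 V. LSB = 2.45 V / 2^13 ≈ 299.1 µV.
(0.8056469 − (0)) / LSB = 0.8056469 × 8192/2.45 = 2693.8202. Nearest integer: k = 2694.
V_code = 0 + (2694/8192) × 2.45 = 0.8057006836 V.
V_in − V_code = 0.8056469 − (0.8057006836) = −53.8 µV.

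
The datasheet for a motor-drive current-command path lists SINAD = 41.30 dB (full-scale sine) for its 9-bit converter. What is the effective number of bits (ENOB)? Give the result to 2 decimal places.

6.57 bits

ENOB = (SINAD − 1.76) / 6.02 = (41.30 − 1.76) / 6.02 = 39.54 / 6.02 = 6.5681.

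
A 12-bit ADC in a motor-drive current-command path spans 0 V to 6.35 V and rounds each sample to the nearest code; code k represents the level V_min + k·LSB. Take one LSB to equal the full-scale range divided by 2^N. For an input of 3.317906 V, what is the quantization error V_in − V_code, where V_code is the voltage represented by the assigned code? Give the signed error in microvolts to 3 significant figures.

+279 µV

Span = 6.35 V. LSB = 6.35 V / 2^12 ≈ 1.550 mV.
Position in LSBs: (3.317906 − (0)) × 4096/6.35 = 2140.1800; rounding gives k = 2140.
V_code = 0 + (2140/4096) × 6.35 = 3.317626953 V.
e = 3.317906 − (3.317626953) = +279 µV.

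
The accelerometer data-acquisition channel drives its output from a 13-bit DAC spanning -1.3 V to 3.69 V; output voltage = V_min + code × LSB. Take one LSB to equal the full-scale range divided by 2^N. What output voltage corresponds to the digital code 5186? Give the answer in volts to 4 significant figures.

1.859 V

Span: 3.69 V − (-1.3 V) = 4.99 V. LSB = 4.99 V / 2^13.
V_out = -1.3 + 5186 × (4.99/8192) V
      = -1.3 + 3.15895 = 1.85895 V.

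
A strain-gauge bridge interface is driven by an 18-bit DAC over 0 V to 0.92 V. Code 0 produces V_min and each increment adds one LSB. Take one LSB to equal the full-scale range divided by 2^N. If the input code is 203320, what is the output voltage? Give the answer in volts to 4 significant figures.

Full-scale range = 0.92 V. LSB = 0.92 V / 2^18.
V_out = 0 + 203320 × (0.92/262144) V
      = 0 + 0.713556 = 0.713556 V.

0.7136 V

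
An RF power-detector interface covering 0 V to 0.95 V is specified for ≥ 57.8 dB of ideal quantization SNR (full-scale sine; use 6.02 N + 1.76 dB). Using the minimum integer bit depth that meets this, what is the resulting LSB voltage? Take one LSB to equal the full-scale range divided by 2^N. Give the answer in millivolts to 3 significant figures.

Full-scale range = 0.95 V.
Required N = ⌈(57.8 − 1.76)/6.02⌉ = ⌈9.309⌉ = 10.
Step size = 0.95/1024 V = 0.928 mV.

0.928 mV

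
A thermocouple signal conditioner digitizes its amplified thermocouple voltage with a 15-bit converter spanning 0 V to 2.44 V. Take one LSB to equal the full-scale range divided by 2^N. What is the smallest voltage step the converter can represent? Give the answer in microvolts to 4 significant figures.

74.46 µV

Full-scale range = 2.44 V.
Number of codes = 2^15 = 32768.
LSB = 2.44 V / 2^15 = 74.46 µV.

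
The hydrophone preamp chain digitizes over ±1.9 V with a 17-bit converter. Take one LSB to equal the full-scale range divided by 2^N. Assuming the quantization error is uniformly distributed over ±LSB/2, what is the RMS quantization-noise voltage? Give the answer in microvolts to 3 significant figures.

8.37 µV

Range = 1.9 − (-1.9) = 3.8 V.
Step size = 3.8/131072 V = 28.992 µV.
V_rms = LSB/√12 = 28.992 µV / √12 = 8.37 µV.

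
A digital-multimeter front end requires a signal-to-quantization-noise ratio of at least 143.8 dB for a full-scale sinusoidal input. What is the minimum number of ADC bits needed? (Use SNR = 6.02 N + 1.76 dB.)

6.02 N + 1.76 ≥ 143.8 gives N ≥ 23.595, so the minimum integer is 24.

24 bits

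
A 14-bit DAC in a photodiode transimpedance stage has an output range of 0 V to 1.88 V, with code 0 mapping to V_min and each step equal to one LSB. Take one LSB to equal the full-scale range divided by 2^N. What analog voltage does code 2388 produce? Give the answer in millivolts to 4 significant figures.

274.0 mV

Range is 1.88 V. LSB = 1.88 V / 2^14.
V_out = 0 + 2388 × (1.88/16384) V
      = 0 + 0.274014 = 0.274014 V.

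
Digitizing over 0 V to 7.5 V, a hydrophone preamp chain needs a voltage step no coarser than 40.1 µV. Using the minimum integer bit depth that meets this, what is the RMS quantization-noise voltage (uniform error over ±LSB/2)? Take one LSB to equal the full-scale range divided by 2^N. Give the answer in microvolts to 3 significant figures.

8.26 µV

Span = 7.5 V.
7.5 V / 40.1 µV = 187000. Since 2^17 = 131072 and 2^18 = 262144, N = 18.
LSB = 7.5 V / 2^18 = 28.610 µV.
RMS noise = LSB/√12 = 8.26 µV.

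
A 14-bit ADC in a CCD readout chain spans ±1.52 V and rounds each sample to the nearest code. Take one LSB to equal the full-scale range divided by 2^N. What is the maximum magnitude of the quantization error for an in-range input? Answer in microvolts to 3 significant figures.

92.8 µV

Full-scale range = 1.52 V − (-1.52 V) = 3.04 V.
LSB = 3.04 V / 2^14 = 185.55 µV.
A rounding quantizer has |error| ≤ LSB/2 = 92.8 µV.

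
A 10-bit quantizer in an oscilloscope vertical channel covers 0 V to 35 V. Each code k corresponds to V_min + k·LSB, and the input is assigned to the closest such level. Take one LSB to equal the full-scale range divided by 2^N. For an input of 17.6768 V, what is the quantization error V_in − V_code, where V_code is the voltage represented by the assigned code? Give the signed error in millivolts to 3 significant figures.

+5.90 mV

Full-scale range = 35 V. LSB = 35 V / 2^10 ≈ 34.18 mV.
(V_in − V_min)/LSB = (17.6768 − (0)) × 1024/35 = 517.1727 → nearest code k = 517.
V_code = 0 + (517/1024) × 35 = 17.67089844 V.
e = 17.6768 − (17.67089844) = +5.90 mV.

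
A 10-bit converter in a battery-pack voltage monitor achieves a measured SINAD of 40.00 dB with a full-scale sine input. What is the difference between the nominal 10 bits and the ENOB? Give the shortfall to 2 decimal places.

ENOB = (SINAD − 1.76)/6.02 = (40.00 − 1.76)/6.02 = 6.3522 bits.
10 − 6.3522 = 3.65 bits below nominal.

3.65 bits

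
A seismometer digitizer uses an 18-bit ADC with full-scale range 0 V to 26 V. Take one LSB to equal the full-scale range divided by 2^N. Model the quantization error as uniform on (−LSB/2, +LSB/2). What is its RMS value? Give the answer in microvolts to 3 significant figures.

28.6 µV

Full-scale range = 26 V.
Step size = 26/262144 V = 99.182 µV.
For a uniform distribution on [−LSB/2, +LSB/2], V_rms = LSB/√12 = 99.182 µV/3.4641 = 28.6 µV.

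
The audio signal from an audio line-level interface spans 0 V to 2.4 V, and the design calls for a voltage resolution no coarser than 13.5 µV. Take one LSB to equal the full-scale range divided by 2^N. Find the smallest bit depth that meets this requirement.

18 bits

Full-scale range = 2.4 V.
Levels needed ≥ 2.4/13.5 µV = 177800. 2^18 = 262144 suffices, so N_min = 18.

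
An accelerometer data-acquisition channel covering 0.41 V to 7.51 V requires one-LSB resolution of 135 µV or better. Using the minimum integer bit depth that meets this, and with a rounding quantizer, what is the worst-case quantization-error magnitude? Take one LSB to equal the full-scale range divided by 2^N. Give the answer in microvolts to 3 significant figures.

54.2 µV

Full-scale range = 7.51 V − (0.41 V) = 7.1 V.
Levels needed ≥ 7.1/135 µV = 52590. 2^16 = 65536 suffices, so N_min = 16.
LSB = 7.1 V / 2^16 = 108.34 µV.
Max error for round-to-nearest is LSB/2 = 54.2 µV.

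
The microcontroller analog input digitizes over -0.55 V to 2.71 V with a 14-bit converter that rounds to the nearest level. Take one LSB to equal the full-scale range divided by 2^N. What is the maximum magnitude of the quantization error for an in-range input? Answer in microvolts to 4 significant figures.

99.49 µV

The full-scale span is 2.71 − (-0.55) = 3.26 V.
LSB = 3.26 V ÷ 2^14 = 3.26/16384 V = 198.975 µV.
A rounding quantizer has |error| ≤ LSB/2 = 99.49 µV.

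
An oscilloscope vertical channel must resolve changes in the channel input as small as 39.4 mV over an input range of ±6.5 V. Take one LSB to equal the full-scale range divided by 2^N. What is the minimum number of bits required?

9 bits

Full-scale range = 6.5 V − (-6.5 V) = 13 V.
Need 2^N ≥ 13 V / 39.4 mV = 329.9 → N_min = 9.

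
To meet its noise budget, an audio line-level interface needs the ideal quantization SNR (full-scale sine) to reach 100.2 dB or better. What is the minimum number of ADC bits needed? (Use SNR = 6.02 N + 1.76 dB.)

17 bits

N ≥ (100.2 − 1.76)/6.02 = 16.352 → N_min = 17.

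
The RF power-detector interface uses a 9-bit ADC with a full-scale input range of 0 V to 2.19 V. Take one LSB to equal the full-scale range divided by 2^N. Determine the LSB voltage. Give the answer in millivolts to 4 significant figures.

Span = 2.19 V.
2^9 = 512 levels.
Step size = 2.19/512 V = 4.277 mV.

4.277 mV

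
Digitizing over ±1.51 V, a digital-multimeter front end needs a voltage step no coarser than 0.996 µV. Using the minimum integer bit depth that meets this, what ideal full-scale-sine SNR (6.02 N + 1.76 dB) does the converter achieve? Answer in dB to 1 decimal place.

134.2 dB

The full-scale span is 1.51 − (-1.51) = 3.02 V.
Levels needed ≥ 3.02/0.996 µV = 3.032e6. 2^22 = 4194304 suffices, so N_min = 22.
SNR = 6.02 × 22 + 1.76 = 134.20 dB.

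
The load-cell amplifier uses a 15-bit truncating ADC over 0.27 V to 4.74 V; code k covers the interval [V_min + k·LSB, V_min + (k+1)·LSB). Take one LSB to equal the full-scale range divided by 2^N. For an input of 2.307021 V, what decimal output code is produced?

14932

Full-scale range = 4.74 V − (0.27 V) = 4.47 V. LSB = 4.47 V / 2^15 ≈ 136.4 µV.
(V_in − V_min) × 2^15/range = (2.307021 − (0.27)) × 32768/4.47 = 14932.685.
Floor → code = 14932.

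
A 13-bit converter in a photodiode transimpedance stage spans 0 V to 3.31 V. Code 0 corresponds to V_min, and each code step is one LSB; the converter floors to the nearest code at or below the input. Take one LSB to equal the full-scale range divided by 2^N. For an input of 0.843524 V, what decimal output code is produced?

Range is 3.31 V. LSB = 3.31 V / 2^13 ≈ 404.1 µV.
(V_in − V_min) × 2^13/range = (0.843524 − (0)) × 8192/3.31 = 2087.658.
Floor → code = 2087.

2087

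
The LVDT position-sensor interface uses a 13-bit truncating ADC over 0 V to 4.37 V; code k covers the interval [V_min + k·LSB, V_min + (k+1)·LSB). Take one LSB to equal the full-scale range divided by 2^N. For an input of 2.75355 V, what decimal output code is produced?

Full-scale range = 4.37 V. LSB = 4.37 V / 2^13 ≈ 0.5334 mV.
code = ⌊(V_in − V_min)/LSB⌋ = ⌊(V_in − V_min) × 2^13 / range⌋
     = ⌊(2.75355 − (0)) × 8192 / 4.37⌋ = ⌊2.75355 × 8192/4.37⌋
     = ⌊5161.804⌋ = 5161.

5161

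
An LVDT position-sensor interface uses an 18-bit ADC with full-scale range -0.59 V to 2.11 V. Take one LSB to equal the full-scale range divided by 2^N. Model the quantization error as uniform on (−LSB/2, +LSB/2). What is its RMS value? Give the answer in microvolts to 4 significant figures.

Span: 2.11 V − (-0.59 V) = 2.7 V.
LSB = 2.7 V / 2^18 = 10.2997 µV.
σ_q = LSB/√12 = 10.2997 µV/3.4641 = 2.973 µV.

2.973 µV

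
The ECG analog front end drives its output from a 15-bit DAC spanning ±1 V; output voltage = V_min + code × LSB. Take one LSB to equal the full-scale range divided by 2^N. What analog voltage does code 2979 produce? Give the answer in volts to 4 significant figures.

Range = 1 − (-1) = 2 V. LSB = 2 V / 2^15.
V_out = -1 + 2979 × (2/32768) V
      = -1 + 0.181824 = -0.818176 V.

-0.8182 V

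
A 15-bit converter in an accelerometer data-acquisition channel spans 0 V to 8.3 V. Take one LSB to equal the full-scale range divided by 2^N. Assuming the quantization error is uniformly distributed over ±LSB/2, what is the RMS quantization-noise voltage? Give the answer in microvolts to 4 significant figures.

Span = 8.3 V.
LSB = 8.3 V / 2^15 = 253.296 µV.
σ_q = LSB/√12 = 253.296 µV/3.4641 = 73.12 µV.

73.12 µV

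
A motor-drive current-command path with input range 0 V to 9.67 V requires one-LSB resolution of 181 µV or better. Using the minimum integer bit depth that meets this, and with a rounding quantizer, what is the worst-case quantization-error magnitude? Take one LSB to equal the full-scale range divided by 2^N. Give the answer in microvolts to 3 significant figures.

Span = 9.67 V.
9.67 V / 181 µV = 53430. Since 2^15 = 32768 and 2^16 = 65536, N = 16.
One LSB is 9.67 V / 65536 = 147.55 µV.
|e|_max = LSB/2 = 73.8 µV.

73.8 µV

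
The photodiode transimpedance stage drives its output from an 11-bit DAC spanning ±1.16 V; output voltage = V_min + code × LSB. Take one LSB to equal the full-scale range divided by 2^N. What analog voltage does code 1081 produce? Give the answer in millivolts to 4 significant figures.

64.57 mV

Full-scale range = 1.16 V − (-1.16 V) = 2.32 V. LSB = 2.32 V / 2^11.
Output = V_min + (1081/2048) × range = -1.16 + 0.527832 × 2.32 V
      = -1.16 + 1.22457 = 0.0645703 V.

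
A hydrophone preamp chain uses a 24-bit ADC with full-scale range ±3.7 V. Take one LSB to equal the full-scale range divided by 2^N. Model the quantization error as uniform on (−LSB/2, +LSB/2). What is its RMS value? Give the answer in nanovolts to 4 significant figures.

127.3 nV

Range = 3.7 − (-3.7) = 7.4 V.
LSB = 7.4 V / 2^24 = 441.074 nV.
For a uniform distribution on [−LSB/2, +LSB/2], V_rms = LSB/√12 = 441.074 nV/3.4641 = 127.3 nV.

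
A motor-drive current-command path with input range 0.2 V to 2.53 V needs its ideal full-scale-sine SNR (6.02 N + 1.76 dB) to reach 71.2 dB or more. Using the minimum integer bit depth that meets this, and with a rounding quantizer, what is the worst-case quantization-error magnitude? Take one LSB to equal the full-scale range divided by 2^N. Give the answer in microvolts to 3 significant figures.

284 µV

The full-scale span is 2.53 − (0.2) = 2.33 V.
6.02 N + 1.76 ≥ 71.2 gives N ≥ 11.535, so the minimum integer is 12.
LSB = 2.33 V ÷ 2^12 = 2.33/4096 V = 0.56885 mV.
Half an LSB is 284 µV.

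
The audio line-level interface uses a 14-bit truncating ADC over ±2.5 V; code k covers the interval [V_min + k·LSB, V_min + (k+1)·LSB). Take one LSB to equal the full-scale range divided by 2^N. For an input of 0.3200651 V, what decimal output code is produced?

Range = 2.5 − (-2.5) = 5 V. LSB = 5 V / 2^14 ≈ 305.2 µV.
code = ⌊(V_in − V_min)/LSB⌋ = ⌊(V_in − V_min) × 2^14 / range⌋
     = ⌊(0.3200651 − (-2.5)) × 16384 / 5⌋ = ⌊2.8200651 × 16384/5⌋
     = ⌊9240.789⌋ = 9240.

9240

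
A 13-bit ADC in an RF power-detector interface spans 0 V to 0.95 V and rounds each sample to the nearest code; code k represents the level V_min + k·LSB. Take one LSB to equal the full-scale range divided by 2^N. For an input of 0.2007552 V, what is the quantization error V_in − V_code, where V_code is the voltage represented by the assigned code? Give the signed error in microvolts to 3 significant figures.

+16.7 µV

Span = 0.95 V. LSB = 0.95 V / 2^13 ≈ 116.0 µV.
(0.2007552 − (0)) / LSB = 0.2007552 × 8192/0.95 = 1731.1438. Nearest integer: k = 1731.
V_code = V_min + k × range/2^13 = 0 + 1731 × 0.95/8192 = 0.2007385254 V.
e = 0.2007552 − (0.2007385254) = +16.7 µV.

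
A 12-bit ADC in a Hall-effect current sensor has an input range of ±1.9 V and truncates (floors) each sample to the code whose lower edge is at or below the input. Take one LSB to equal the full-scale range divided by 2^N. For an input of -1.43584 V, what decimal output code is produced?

Range = 1.9 − (-1.9) = 3.8 V. LSB = 3.8 V / 2^12 ≈ 0.9277 mV.
(V_in − V_min) × 2^12/range = (-1.43584 − (-1.9)) × 4096/3.8 = 500.316.
Floor → code = 500.

500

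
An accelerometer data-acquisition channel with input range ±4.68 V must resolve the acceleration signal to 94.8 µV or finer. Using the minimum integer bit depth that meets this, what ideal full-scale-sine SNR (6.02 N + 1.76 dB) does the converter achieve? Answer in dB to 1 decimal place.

Range = 4.68 − (-4.68) = 9.36 V.
Levels needed ≥ 9.36/94.8 µV = 98730. 2^17 = 131072 suffices, so N_min = 17.
Ideal SNR at N = 17: 6.02·17 + 1.76 = 104.1 dB.

104.1 dB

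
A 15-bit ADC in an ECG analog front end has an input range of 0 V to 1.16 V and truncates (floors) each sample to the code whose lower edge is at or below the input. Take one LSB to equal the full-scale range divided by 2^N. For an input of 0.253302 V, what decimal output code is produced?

7155

Span = 1.16 V. LSB = 1.16 V / 2^15 ≈ 35.40 µV.
V_in − V_min = 0.253302 − (0) = 0.253302 V.
Divide by LSB: 0.253302 × 32768/1.16 = 7155.3448.
Truncating gives code 7155.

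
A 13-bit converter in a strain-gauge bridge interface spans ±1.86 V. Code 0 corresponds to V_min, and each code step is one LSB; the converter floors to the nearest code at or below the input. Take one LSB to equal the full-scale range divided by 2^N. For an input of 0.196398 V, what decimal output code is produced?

The full-scale span is 1.86 − (-1.86) = 3.72 V. LSB = 3.72 V / 2^13 ≈ 454.1 µV.
code = ⌊(V_in − V_min)/LSB⌋ = ⌊(V_in − V_min) × 2^13 / range⌋
     = ⌊(0.196398 − (-1.86)) × 8192 / 3.72⌋ = ⌊2.056398 × 8192/3.72⌋
     = ⌊4528.498⌋ = 4528.

4528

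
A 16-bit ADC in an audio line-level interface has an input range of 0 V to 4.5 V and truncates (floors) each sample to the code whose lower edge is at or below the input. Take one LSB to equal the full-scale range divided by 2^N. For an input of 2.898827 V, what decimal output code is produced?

Span = 4.5 V. LSB = 4.5 V / 2^16 ≈ 68.66 µV.
V_in − V_min = 2.898827 − (0) = 2.898827 V.
Divide by LSB: 2.898827 × 65536/4.5 = 42217.2281.
Truncating gives code 42217.

42217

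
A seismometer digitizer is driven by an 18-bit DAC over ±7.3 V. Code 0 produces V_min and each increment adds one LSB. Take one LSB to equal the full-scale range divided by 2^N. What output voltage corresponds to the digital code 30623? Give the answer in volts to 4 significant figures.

-5.594 V

Full-scale range = 7.3 V − (-7.3 V) = 14.6 V. LSB = 14.6 V / 2^18.
Output = V_min + (30623/262144) × range = -7.3 + 0.116817 × 14.6 V
      = -7.3 + 1.70554 = -5.59446 V.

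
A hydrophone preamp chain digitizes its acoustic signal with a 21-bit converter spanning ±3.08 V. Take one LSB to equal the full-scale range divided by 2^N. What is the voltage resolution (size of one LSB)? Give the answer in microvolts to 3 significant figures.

The full-scale span is 3.08 − (-3.08) = 6.16 V.
2^21 = 2097152 levels.
LSB = 6.16 V / 2^21 = 2.94 µV.

2.94 µV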